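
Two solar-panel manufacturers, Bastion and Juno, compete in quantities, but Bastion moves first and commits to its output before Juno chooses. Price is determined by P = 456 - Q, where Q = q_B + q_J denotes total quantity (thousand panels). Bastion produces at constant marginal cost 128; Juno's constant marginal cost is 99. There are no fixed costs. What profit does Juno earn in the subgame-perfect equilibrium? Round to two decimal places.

10764.06

Solve by backward induction. Given q_B, the follower Juno maximises π_J = (456 - q_B - q_J)q_J - 99q_J.
∂π_J/∂q_J = 357 - q_B - 2q_J = 0 gives the reaction function q_J = (357 - q_B)/2.
Bastion substitutes q_J(q_B) into its own profit: π_B = q_B(456 - q_B - (357 - q_B)/2) - 128q_B = (555/2 - (1/2)q_B)q_B - 128q_B.
Leader FOC: 299/2 - q_B = 0, so q_B = 299/2.
Then q_J = (357 - 299/2)/2 = 415/4.
Price P = 456 - 1013/4 = 811/4.
Juno's profit: (811/4 - 99)·(415/4) = 10764.0625.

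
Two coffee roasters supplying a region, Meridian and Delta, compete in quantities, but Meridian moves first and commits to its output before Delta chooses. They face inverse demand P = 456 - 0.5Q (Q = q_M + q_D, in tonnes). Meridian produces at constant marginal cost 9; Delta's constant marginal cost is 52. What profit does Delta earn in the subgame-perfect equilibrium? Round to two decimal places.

The follower Delta best-responds to any q_M: π_D = (456 - 0.5Q)q_D - 52q_D.
Follower FOC: 404 - (1/2)q_M - q_D = 0, so q_D(q_M) = (404 - (1/2)q_M).
The leader anticipates this reaction. Substituting into P = 456 - 0.5Q gives P = 254 - (1/4)q_M, so π_M = (254 - (1/4)q_M)q_M - 9q_M.
Leader FOC: 245 - (1/2)q_M = 0, so q_M = 490.
Then q_D = (404 - (1/2)·490) = 159.
Price P = 456 - (1/2)·649 = 263/2.
Delta's profit: (263/2 - 52)·159 = 12640.5000.

12640.50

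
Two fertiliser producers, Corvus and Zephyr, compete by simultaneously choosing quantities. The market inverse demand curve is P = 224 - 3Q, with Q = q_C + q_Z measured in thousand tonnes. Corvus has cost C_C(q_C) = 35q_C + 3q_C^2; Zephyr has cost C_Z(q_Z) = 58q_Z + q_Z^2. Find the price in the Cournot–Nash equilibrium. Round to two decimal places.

139.90

Corvus's profit: π_C = (224 - 3Q)q_C - (35q_C + 3q_C²). Setting ∂π_C/∂q_C = 0: 189 - 12q_C - 3(q_Z) = 0.
Zephyr's profit: π_Z = (224 - 3Q)q_Z - (58q_Z + q_Z²). Setting ∂π_Z/∂q_Z = 0: 166 - 8q_Z - 3(q_C) = 0.
Best responses: q_C = (189 - 3q_Z)/12, q_Z = (166 - 3q_C)/8.
Solving the pair: q_C = 338/29, q_Z = 475/29.
Total output Q = 813/29, so price P = 224 - 3·(813/29) = 139.8966.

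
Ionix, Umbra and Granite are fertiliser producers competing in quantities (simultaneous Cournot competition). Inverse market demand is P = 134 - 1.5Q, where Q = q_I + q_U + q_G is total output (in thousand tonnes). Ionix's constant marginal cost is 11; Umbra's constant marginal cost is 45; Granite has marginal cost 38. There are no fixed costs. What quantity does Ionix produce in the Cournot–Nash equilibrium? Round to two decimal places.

30.67

Ionix's profit: π_I = (134 - 1.5Q)q_I - (11q_I). Setting ∂π_I/∂q_I = 0: 123 - 3q_I - (3/2)(q_U + q_G) = 0.
Umbra's first-order condition: 89 - 3q_U - (3/2)(q_I + q_G) = 0.
Granite's first-order condition: 96 - 3q_G - (3/2)(q_I + q_U) = 0.
Summing all 3 equations gives 308 − 6Q = 0, hence Q = 154/3.
Back-substituting: q_I = (123 − 77)/(3/2) = 92/3, q_U = (89 − 77)/(3/2) = 8, q_G = (96 − 77)/(3/2) = 38/3.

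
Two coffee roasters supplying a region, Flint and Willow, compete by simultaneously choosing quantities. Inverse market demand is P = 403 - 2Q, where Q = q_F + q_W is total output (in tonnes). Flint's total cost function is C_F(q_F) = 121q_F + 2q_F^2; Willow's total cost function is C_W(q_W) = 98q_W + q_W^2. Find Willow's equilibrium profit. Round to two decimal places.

5453.58

Flint's profit: π_F = (403 - 2Q)q_F - (121q_F + 2q_F²). Setting ∂π_F/∂q_F = 0: 282 - 8q_F - 2(q_W) = 0.
Willow's profit: π_W = (403 - 2Q)q_W - (98q_W + q_W²). Setting ∂π_W/∂q_W = 0: 305 - 6q_W - 2(q_F) = 0.
So q_F = (282 - 2q_W)/8 and q_W = (305 - 2q_F)/6.
Solving the pair: q_F = 541/22, q_W = 469/11.
Price P = 403 - 2·(1479/22) = 268.5455.
Willow's profit: 268.5455·(469/11) - 98·(469/11) - (469/11)² = 5453.5785.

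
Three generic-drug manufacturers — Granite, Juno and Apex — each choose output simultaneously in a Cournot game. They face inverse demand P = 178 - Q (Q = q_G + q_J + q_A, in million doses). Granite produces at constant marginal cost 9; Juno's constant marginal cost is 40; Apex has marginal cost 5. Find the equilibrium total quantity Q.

Granite's profit: π_G = (178 - Q)q_G - (9q_G). Setting ∂π_G/∂q_G = 0: 169 - 2q_G - (q_J + q_A) = 0.
Juno's first-order condition: 138 - 2q_J - (q_G + q_A) = 0.
Apex's profit: π_A = (178 - Q)q_A - (5q_A). Setting ∂π_A/∂q_A = 0: 173 - 2q_A - (q_G + q_J) = 0.
Adding the 3 conditions: 480 − 2Q − 2Q = 0, i.e. Q = 120.
Back-substituting: q_G = (169 − 120) = 49, q_J = (138 − 120) = 18, q_A = (173 − 120) = 53.
Total output Q = 49 + 18 + 53 = 120.

120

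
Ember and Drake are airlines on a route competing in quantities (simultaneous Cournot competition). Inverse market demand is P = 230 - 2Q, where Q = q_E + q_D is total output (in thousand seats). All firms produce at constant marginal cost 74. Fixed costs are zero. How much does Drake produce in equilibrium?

26

Each firm earns π_i = (230 - 2Q)q_i - 74q_i.
Setting ∂π_i/∂q_i = 0 with rivals' quantities fixed: 156 - 4q_i - 2q_j = 0.
By symmetry each firm produces the same amount; substituting q_j = q_i yields q_i = 156/6 = 26.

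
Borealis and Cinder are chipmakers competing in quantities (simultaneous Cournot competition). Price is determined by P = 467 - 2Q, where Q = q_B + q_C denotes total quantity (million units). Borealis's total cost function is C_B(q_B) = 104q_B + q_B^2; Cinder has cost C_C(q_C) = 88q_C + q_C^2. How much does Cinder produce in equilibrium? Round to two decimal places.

48.38

Borealis's profit: π_B = (467 - 2Q)q_B - (104q_B + q_B²). Setting ∂π_B/∂q_B = 0: 363 - 6q_B - 2(q_C) = 0.
Cinder's profit: π_C = (467 - 2Q)q_C - (88q_C + q_C²). Setting ∂π_C/∂q_C = 0: 379 - 6q_C - 2(q_B) = 0.
Rearranging gives the reaction functions q_B = (363 - 2q_C)/6 and q_C = (379 - 2q_B)/6.
Substituting one into the other gives q_B = 355/8 and q_C = 387/8.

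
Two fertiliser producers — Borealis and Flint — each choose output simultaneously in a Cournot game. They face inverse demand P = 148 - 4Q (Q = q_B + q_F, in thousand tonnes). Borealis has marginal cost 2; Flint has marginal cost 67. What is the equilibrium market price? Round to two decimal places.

Borealis's profit: π_B = (148 - 4Q)q_B - (2q_B). Setting ∂π_B/∂q_B = 0: 146 - 8q_B - 4(q_F) = 0.
Flint's first-order condition: 81 - 8q_F - 4(q_B) = 0.
Rearranging gives the reaction functions q_B = (146 - 4q_F)/8 and q_F = (81 - 4q_B)/8.
Solving the pair: q_B = 211/12, q_F = 4/3.
Total output Q = 227/12, so price P = 148 - 4·(227/12) = 217/3.

72.33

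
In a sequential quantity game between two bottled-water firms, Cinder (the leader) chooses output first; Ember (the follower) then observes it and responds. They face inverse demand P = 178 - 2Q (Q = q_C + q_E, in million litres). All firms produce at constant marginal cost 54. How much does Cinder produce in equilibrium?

Solve by backward induction. Given q_C, the follower Ember maximises π_E = (178 - 2q_C - 2q_E)q_E - 54q_E.
Setting the follower's marginal profit to zero, 124 - 2q_C - 4q_E = 0, i.e. q_E = (124 - 2q_C)/4.
Cinder substitutes q_E(q_C) into its own profit: π_C = q_C(178 - 2q_C - (124 - 2q_C)/2) - 54q_C = (116 - q_C)q_C - 54q_C.
The leader's first-order condition 62 - 2q_C = 0 yields q_C = 31.
Then q_E = (124 - 2·31)/4 = 31/2.

31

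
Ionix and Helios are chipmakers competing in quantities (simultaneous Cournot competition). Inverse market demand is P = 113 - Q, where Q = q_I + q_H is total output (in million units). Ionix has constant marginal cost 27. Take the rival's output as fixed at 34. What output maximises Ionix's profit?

26

With the rival's output fixed at 34, Ionix's profit is π_I = (113 - 34 - q_I)q_I - (27q_I) = (79 - q_I)q_I - (27q_I).
∂π_I/∂q_I = 52 - 2q_I = 0, so q_I = 26.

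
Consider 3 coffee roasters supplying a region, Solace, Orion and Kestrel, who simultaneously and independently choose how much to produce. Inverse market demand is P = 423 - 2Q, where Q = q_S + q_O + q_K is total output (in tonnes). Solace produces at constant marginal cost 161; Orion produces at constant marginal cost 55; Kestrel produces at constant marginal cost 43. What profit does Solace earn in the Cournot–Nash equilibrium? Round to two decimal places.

Solace's profit: π_S = (423 - 2Q)q_S - (161q_S). Setting ∂π_S/∂q_S = 0: 262 - 4q_S - 2(q_O + q_K) = 0.
Orion's first-order condition: 368 - 4q_O - 2(q_S + q_K) = 0.
Kestrel's first-order condition: 380 - 4q_K - 2(q_S + q_O) = 0.
Adding the 3 conditions: 1010 − 4Q − 4Q = 0, i.e. Q = 505/4.
Back-substituting: q_S = (262 − 505/2)/2 = 19/4, q_O = (368 − 505/2)/2 = 231/4, q_K = (380 − 505/2)/2 = 255/4.
Price P = 423 - 2·(505/4) = 341/2.
Solace's profit: (341/2 - 161)·(19/4) = 361/8.

45.13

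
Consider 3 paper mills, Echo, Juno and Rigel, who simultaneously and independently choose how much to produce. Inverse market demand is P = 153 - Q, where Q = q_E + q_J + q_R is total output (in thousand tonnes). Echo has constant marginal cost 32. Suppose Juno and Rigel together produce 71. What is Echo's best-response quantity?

25

With rivals' combined output fixed at 71, Echo's profit is π_E = (153 - 71 - q_E)q_E - (32q_E) = (82 - q_E)q_E - (32q_E).
∂π_E/∂q_E = 50 - 2q_E = 0, so q_E = 25.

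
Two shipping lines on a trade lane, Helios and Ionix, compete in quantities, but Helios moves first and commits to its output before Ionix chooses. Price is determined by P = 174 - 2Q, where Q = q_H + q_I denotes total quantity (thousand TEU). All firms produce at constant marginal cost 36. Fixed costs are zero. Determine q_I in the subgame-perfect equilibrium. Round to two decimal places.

Solve by backward induction. Given q_H, the follower Ionix maximises π_I = (174 - 2q_H - 2q_I)q_I - 36q_I.
Setting the follower's marginal profit to zero, 138 - 2q_H - 4q_I = 0, i.e. q_I = (138 - 2q_H)/4.
The leader anticipates this reaction. Substituting into P = 174 - 2Q gives P = 105 - q_H, so π_H = (105 - q_H)q_H - 36q_H.
Maximising: ∂π_H/∂q_H = 69 - 2q_H = 0, giving q_H = 69/2.
Then q_I = (138 - 2·(69/2))/4 = 69/4.

17.25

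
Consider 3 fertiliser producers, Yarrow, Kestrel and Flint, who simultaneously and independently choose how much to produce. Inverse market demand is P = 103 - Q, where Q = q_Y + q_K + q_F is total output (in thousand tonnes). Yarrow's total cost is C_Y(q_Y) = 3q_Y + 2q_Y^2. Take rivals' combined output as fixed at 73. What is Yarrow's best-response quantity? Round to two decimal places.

4.50

With rivals' combined output fixed at 73, Yarrow's profit is π_Y = (103 - 73 - q_Y)q_Y - (3q_Y + 2q_Y²) = (30 - q_Y)q_Y - (3q_Y + 2q_Y²).
∂π_Y/∂q_Y = 27 - 6q_Y = 0, so q_Y = 9/2.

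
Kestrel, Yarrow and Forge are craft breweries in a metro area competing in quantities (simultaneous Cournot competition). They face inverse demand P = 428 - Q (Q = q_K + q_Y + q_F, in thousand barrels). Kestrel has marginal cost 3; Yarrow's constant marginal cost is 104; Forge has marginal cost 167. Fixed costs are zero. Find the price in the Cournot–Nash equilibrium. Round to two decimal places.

Kestrel's profit: π_K = (428 - Q)q_K - (3q_K). Setting ∂π_K/∂q_K = 0: 425 - 2q_K - (q_Y + q_F) = 0.
Yarrow's profit: π_Y = (428 - Q)q_Y - (104q_Y). Setting ∂π_Y/∂q_Y = 0: 324 - 2q_Y - (q_K + q_F) = 0.
Forge's profit: π_F = (428 - Q)q_F - (167q_F). Setting ∂π_F/∂q_F = 0: 261 - 2q_F - (q_K + q_Y) = 0.
Summing all 3 equations gives 1010 − 4Q = 0, hence Q = 505/2.
Back-substituting: q_K = (425 − 505/2) = 345/2, q_Y = (324 − 505/2) = 143/2, q_F = (261 − 505/2) = 17/2.
Total output Q = 505/2, so price P = 428 - 505/2 = 351/2.

175.50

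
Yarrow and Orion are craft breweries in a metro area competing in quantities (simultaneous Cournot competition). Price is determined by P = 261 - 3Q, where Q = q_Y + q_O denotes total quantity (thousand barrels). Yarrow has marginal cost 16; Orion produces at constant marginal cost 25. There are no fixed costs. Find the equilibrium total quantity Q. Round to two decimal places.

53.44

Yarrow's profit: π_Y = (261 - 3Q)q_Y - (16q_Y). Setting ∂π_Y/∂q_Y = 0: 245 - 6q_Y - 3(q_O) = 0.
Orion's profit: π_O = (261 - 3Q)q_O - (25q_O). Setting ∂π_O/∂q_O = 0: 236 - 6q_O - 3(q_Y) = 0.
So q_Y = (245 - 3q_O)/6 and q_O = (236 - 3q_Y)/6.
Substituting one into the other gives q_Y = 254/9 and q_O = 227/9.
Total output Q = 254/9 + 227/9 = 481/9.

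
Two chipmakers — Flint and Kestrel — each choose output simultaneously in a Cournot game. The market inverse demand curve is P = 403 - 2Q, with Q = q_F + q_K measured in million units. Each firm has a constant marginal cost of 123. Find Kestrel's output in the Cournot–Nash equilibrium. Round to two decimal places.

A representative firm's profit is π_i = q_i(403 - 2Q) - 123q_i.
First-order condition (treating rivals' output as given): 280 - 4q_i - 2q_j = 0.
With identical firms every q_j equals q_i, so q_j = q_i and 280 = 6q_i, giving q_i = 140/3.

46.67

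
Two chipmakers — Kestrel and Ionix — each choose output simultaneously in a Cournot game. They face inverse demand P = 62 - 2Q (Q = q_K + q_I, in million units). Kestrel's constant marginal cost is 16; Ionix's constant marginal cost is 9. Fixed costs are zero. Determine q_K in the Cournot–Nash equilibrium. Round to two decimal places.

Kestrel's profit: π_K = (62 - 2Q)q_K - (16q_K). Setting ∂π_K/∂q_K = 0: 46 - 4q_K - 2(q_I) = 0.
Ionix's profit: π_I = (62 - 2Q)q_I - (9q_I). Setting ∂π_I/∂q_I = 0: 53 - 4q_I - 2(q_K) = 0.
Rearranging gives the reaction functions q_K = (46 - 2q_I)/4 and q_I = (53 - 2q_K)/4.
Solving the pair: q_K = 13/2, q_I = 10.

6.50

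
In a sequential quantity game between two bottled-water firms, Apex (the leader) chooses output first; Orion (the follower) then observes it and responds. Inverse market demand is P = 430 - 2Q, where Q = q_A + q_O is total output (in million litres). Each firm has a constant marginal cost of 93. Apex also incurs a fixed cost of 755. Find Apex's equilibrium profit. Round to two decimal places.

6343.06

Solve by backward induction. Given q_A, the follower Orion maximises π_O = (430 - 2q_A - 2q_O)q_O - 93q_O.
∂π_O/∂q_O = 337 - 2q_A - 4q_O = 0 gives the reaction function q_O = (337 - 2q_A)/4.
The leader anticipates this reaction. Substituting into P = 430 - 2Q gives P = 523/2 - q_A, so π_A = (523/2 - q_A)q_A - 93q_A.
Leader FOC: 337/2 - 2q_A = 0, so q_A = 337/4.
Then q_O = (337 - 2·(337/4))/4 = 337/8.
Price P = 430 - 2·(1011/8) = 709/4.
Apex's profit: (709/4 - 93)·(337/4) - 755 = 6343.0625.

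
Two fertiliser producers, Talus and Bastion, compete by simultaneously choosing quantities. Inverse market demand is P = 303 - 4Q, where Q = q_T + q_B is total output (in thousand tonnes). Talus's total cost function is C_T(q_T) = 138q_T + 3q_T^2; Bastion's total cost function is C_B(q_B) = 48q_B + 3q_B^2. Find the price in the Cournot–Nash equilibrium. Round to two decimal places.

Talus's profit: π_T = (303 - 4Q)q_T - (138q_T + 3q_T²). Setting ∂π_T/∂q_T = 0: 165 - 14q_T - 4(q_B) = 0.
Bastion's first-order condition: 255 - 14q_B - 4(q_T) = 0.
Best responses: q_T = (165 - 4q_B)/14, q_B = (255 - 4q_T)/14.
Substituting one into the other gives q_T = 43/6 and q_B = 97/6.
Total output Q = 70/3, so price P = 303 - 4·(70/3) = 629/3.

209.67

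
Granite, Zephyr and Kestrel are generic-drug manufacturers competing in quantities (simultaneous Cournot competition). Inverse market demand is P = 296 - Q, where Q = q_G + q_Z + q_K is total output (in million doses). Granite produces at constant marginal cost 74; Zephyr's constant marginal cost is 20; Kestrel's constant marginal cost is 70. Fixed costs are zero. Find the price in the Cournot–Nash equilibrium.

Granite's profit: π_G = (296 - Q)q_G - (74q_G). Setting ∂π_G/∂q_G = 0: 222 - 2q_G - (q_Z + q_K) = 0.
Zephyr's profit: π_Z = (296 - Q)q_Z - (20q_Z). Setting ∂π_Z/∂q_Z = 0: 276 - 2q_Z - (q_G + q_K) = 0.
Kestrel's profit: π_K = (296 - Q)q_K - (70q_K). Setting ∂π_K/∂q_K = 0: 226 - 2q_K - (q_G + q_Z) = 0.
Adding the 3 conditions: 724 − 2Q − 2Q = 0, i.e. Q = 181.
Back-substituting: q_G = (222 − 181) = 41, q_Z = (276 − 181) = 95, q_K = (226 − 181) = 45.
Total output Q = 181, so price P = 296 - 181 = 115.

115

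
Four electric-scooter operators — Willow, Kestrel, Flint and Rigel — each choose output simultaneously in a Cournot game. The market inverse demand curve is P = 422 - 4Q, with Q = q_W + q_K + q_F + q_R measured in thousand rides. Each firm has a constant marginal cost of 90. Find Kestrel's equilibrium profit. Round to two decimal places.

1102.24

Each firm earns π_i = (422 - 4Q)q_i - 90q_i.
First-order condition (treating rivals' output as given): 332 - 8q_i - 4·Σ_{j≠i} q_j = 0.
With identical firms every q_j equals q_i, so Σ_{j≠i} q_j = 3q_i and 332 = 20q_i, giving q_i = 83/5.
Price P = 422 - 4·(332/5) = 782/5.
Kestrel's profit: (782/5 - 90)·(83/5) = 1102.2400.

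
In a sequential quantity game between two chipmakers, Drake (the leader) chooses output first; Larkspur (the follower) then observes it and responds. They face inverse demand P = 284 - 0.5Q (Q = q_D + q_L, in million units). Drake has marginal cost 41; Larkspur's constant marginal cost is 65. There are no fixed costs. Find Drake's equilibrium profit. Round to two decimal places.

The follower Larkspur best-responds to any q_D: π_L = (284 - 0.5Q)q_L - 65q_L.
Setting the follower's marginal profit to zero, 219 - (1/2)q_D - q_L = 0, i.e. q_L = (219 - (1/2)q_D).
The leader anticipates this reaction. Substituting into P = 284 - 0.5Q gives P = 349/2 - (1/4)q_D, so π_D = (349/2 - (1/4)q_D)q_D - 41q_D.
The leader's first-order condition 267/2 - (1/2)q_D = 0 yields q_D = 267.
Then q_L = (219 - (1/2)·267) = 171/2.
Price P = 284 - (1/2)·(705/2) = 431/4.
Drake's profit: (431/4 - 41)·267 = 17822.2500.

17822.25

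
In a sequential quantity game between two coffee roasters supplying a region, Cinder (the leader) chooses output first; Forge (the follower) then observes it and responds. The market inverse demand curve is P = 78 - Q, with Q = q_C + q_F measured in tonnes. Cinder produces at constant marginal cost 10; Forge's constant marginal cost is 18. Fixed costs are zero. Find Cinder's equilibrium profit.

722

Solve by backward induction. Given q_C, the follower Forge maximises π_F = (78 - q_C - q_F)q_F - 18q_F.
Follower FOC: 60 - q_C - 2q_F = 0, so q_F(q_C) = (60 - q_C)/2.
Cinder substitutes q_F(q_C) into its own profit: π_C = q_C(78 - q_C - (60 - q_C)/2) - 10q_C = (48 - (1/2)q_C)q_C - 10q_C.
Leader FOC: 38 - q_C = 0, so q_C = 38.
Then q_F = (60 - 38)/2 = 11.
Price P = 78 - 49 = 29.
Cinder's profit: (29 - 10)·38 = 722.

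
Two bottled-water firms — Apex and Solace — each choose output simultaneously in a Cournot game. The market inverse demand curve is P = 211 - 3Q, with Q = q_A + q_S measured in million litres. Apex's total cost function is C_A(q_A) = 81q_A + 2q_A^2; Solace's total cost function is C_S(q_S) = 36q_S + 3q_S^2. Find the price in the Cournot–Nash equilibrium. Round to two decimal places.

146.27

Apex's profit: π_A = (211 - 3Q)q_A - (81q_A + 2q_A²). Setting ∂π_A/∂q_A = 0: 130 - 10q_A - 3(q_S) = 0.
Solace's first-order condition: 175 - 12q_S - 3(q_A) = 0.
So q_A = (130 - 3q_S)/10 and q_S = (175 - 3q_A)/12.
Substituting one into the other gives q_A = 345/37 and q_S = 1360/111.
Total output Q = 21.5766, so price P = 211 - 3·21.5766 = 146.2703.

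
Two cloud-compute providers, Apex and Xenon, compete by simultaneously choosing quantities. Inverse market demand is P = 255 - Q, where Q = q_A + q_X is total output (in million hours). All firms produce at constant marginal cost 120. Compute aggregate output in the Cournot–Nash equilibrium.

Each firm earns π_i = (255 - Q)q_i - 120q_i.
Setting ∂π_i/∂q_i = 0 with rivals' quantities fixed: 135 - 2q_i - q_j = 0.
With identical firms every q_j equals q_i, so q_j = q_i and 135 = 3q_i, giving q_i = 45.
Total output Q = 45 + 45 = 90.

90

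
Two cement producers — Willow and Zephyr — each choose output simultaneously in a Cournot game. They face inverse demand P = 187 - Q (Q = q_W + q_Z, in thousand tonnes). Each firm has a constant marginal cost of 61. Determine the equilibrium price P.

103

Each firm earns π_i = (187 - Q)q_i - 61q_i.
First-order condition (treating rivals' output as given): 126 - 2q_i - q_j = 0.
With identical firms every q_j equals q_i, so q_j = q_i and 126 = 3q_i, giving q_i = 42.
Total output Q = 84, so price P = 187 - 84 = 103.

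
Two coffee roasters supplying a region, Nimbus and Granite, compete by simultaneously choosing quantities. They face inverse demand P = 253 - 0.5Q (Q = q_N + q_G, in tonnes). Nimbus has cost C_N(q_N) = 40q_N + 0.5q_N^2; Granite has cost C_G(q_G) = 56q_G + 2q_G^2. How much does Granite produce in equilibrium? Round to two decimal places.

Nimbus's profit: π_N = (253 - 0.5Q)q_N - (40q_N + (1/2)q_N²). Setting ∂π_N/∂q_N = 0: 213 - 2q_N - (1/2)(q_G) = 0.
Granite's profit: π_G = (253 - 0.5Q)q_G - (56q_G + 2q_G²). Setting ∂π_G/∂q_G = 0: 197 - 5q_G - (1/2)(q_N) = 0.
So q_N = (213 - (1/2)q_G)/2 and q_G = (197 - (1/2)q_N)/5.
Substituting one into the other gives q_N = 99.1282 and q_G = 1150/39.

29.49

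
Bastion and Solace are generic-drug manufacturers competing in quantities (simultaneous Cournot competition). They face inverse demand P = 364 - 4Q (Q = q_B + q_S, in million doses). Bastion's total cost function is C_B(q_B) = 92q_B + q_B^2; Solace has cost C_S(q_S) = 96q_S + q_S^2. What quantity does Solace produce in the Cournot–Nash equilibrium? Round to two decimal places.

18.95

Bastion's profit: π_B = (364 - 4Q)q_B - (92q_B + q_B²). Setting ∂π_B/∂q_B = 0: 272 - 10q_B - 4(q_S) = 0.
Solace's first-order condition: 268 - 10q_S - 4(q_B) = 0.
So q_B = (272 - 4q_S)/10 and q_S = (268 - 4q_B)/10.
Solving the pair: q_B = 412/21, q_S = 398/21.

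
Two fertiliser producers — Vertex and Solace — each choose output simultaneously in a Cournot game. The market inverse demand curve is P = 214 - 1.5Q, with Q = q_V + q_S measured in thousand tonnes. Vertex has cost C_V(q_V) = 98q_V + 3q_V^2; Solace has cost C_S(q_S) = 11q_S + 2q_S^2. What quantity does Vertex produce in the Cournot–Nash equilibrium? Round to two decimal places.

8.35

Vertex's profit: π_V = (214 - 1.5Q)q_V - (98q_V + 3q_V²). Setting ∂π_V/∂q_V = 0: 116 - 9q_V - (3/2)(q_S) = 0.
Solace's first-order condition: 203 - 7q_S - (3/2)(q_V) = 0.
Rearranging gives the reaction functions q_V = (116 - (3/2)q_S)/9 and q_S = (203 - (3/2)q_V)/7.
Substituting one into the other gives q_V = 8.3539 and q_S = 27.2099.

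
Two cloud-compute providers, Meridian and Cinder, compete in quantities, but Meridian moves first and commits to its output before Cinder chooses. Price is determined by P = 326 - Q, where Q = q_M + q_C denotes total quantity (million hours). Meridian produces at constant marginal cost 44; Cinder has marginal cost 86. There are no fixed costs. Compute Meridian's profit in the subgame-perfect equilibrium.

13122

The follower Cinder best-responds to any q_M: π_C = (326 - Q)q_C - 86q_C.
∂π_C/∂q_C = 240 - q_M - 2q_C = 0 gives the reaction function q_C = (240 - q_M)/2.
The leader anticipates this reaction. Substituting into P = 326 - Q gives P = 206 - (1/2)q_M, so π_M = (206 - (1/2)q_M)q_M - 44q_M.
Maximising: ∂π_M/∂q_M = 162 - q_M = 0, giving q_M = 162.
Then q_C = (240 - 162)/2 = 39.
Price P = 326 - 201 = 125.
Meridian's profit: (125 - 44)·162 = 13122.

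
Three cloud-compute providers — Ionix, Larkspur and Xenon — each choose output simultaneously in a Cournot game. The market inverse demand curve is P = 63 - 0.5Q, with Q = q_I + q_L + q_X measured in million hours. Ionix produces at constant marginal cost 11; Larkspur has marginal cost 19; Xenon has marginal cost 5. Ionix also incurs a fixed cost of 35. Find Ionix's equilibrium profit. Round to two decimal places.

329.50

Ionix's profit: π_I = (63 - 0.5Q)q_I - (11q_I). Setting ∂π_I/∂q_I = 0: 52 - q_I - (1/2)(q_L + q_X) = 0.
Larkspur's first-order condition: 44 - q_L - (1/2)(q_I + q_X) = 0.
Xenon's first-order condition: 58 - q_X - (1/2)(q_I + q_L) = 0.
Adding the 3 first-order conditions: 154 − 2Q = 0, so Q = 77.
Back-substituting: q_I = (52 − 77/2)/(1/2) = 27, q_L = (44 − 77/2)/(1/2) = 11, q_X = (58 − 77/2)/(1/2) = 39.
Price P = 63 - (1/2)·77 = 49/2.
Ionix's profit: (49/2 - 11)·27 - 35 = 659/2.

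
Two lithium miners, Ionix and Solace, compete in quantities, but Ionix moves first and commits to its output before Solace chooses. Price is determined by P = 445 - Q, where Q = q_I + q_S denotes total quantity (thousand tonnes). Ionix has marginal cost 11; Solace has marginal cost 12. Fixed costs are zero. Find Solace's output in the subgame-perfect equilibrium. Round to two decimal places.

The follower Solace best-responds to any q_I: π_S = (445 - Q)q_S - 12q_S.
Follower FOC: 433 - q_I - 2q_S = 0, so q_S(q_I) = (433 - q_I)/2.
Ionix substitutes q_S(q_I) into its own profit: π_I = q_I(445 - q_I - (433 - q_I)/2) - 11q_I = (457/2 - (1/2)q_I)q_I - 11q_I.
The leader's first-order condition 435/2 - q_I = 0 yields q_I = 435/2.
Then q_S = (433 - 435/2)/2 = 431/4.

107.75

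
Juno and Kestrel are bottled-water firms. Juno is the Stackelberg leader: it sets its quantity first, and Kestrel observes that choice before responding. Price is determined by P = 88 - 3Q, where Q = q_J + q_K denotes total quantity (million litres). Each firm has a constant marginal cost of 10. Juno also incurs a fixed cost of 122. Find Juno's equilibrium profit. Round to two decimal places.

131.50

Solve by backward induction. Given q_J, the follower Kestrel maximises π_K = (88 - 3q_J - 3q_K)q_K - 10q_K.
Follower FOC: 78 - 3q_J - 6q_K = 0, so q_K(q_J) = (78 - 3q_J)/6.
The leader anticipates this reaction. Substituting into P = 88 - 3Q gives P = 49 - (3/2)q_J, so π_J = (49 - (3/2)q_J)q_J - 10q_J.
Leader FOC: 39 - 3q_J = 0, so q_J = 13.
Then q_K = (78 - 3·13)/6 = 13/2.
Price P = 88 - 3·(39/2) = 59/2.
Juno's profit: (59/2 - 10)·13 - 122 = 263/2.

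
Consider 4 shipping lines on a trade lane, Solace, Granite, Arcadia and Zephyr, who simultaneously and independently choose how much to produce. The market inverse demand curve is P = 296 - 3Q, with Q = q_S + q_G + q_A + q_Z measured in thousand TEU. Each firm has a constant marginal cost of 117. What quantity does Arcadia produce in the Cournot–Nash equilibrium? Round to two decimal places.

A representative firm's profit is π_i = q_i(296 - 3Q) - 117q_i.
First-order condition (treating rivals' output as given): 179 - 6q_i - 3·Σ_{j≠i} q_j = 0.
By symmetry each firm produces the same amount; substituting Σ_{j≠i} q_j = 3q_i yields q_i = 179/15.

11.93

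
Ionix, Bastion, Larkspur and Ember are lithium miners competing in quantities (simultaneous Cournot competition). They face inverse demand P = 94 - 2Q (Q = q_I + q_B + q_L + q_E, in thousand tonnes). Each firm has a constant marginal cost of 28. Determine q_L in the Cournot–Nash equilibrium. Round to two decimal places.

A representative firm's profit is π_i = q_i(94 - 2Q) - 28q_i.
Setting ∂π_i/∂q_i = 0 with rivals' quantities fixed: 66 - 4q_i - 2·Σ_{j≠i} q_j = 0.
With identical firms every q_j equals q_i, so Σ_{j≠i} q_j = 3q_i and 66 = 10q_i, giving q_i = 33/5.

6.60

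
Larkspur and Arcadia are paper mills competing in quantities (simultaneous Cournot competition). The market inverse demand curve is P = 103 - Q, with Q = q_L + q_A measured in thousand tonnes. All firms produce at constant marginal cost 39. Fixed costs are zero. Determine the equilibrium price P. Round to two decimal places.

60.33

Each firm earns π_i = (103 - Q)q_i - 39q_i.
Setting ∂π_i/∂q_i = 0 with rivals' quantities fixed: 64 - 2q_i - q_j = 0.
With identical firms every q_j equals q_i, so q_j = q_i and 64 = 3q_i, giving q_i = 64/3.
Total output Q = 128/3, so price P = 103 - 128/3 = 181/3.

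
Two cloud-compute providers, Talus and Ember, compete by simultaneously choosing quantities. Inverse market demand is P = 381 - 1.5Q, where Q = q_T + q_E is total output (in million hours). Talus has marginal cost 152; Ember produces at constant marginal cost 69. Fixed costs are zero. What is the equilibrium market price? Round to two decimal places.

200.67

Talus's profit: π_T = (381 - 1.5Q)q_T - (152q_T). Setting ∂π_T/∂q_T = 0: 229 - 3q_T - (3/2)(q_E) = 0.
Ember's first-order condition: 312 - 3q_E - (3/2)(q_T) = 0.
Best responses: q_T = (229 - (3/2)q_E)/3, q_E = (312 - (3/2)q_T)/3.
Substituting one into the other gives q_T = 292/9 and q_E = 790/9.
Total output Q = 1082/9, so price P = 381 - (3/2)·(1082/9) = 602/3.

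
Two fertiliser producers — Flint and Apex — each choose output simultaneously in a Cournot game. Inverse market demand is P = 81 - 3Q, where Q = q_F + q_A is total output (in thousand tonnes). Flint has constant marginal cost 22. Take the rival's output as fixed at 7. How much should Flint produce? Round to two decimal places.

With the rival's output fixed at 7, Flint's profit is π_F = (81 - 3·7 - 3q_F)q_F - (22q_F) = (60 - 3q_F)q_F - (22q_F).
∂π_F/∂q_F = 38 - 6q_F = 0, so q_F = 19/3.

6.33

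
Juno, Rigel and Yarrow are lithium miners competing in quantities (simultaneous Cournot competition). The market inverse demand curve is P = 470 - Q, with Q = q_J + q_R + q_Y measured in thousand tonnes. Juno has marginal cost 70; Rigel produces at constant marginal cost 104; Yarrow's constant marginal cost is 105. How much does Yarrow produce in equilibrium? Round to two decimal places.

Juno's profit: π_J = (470 - Q)q_J - (70q_J). Setting ∂π_J/∂q_J = 0: 400 - 2q_J - (q_R + q_Y) = 0.
Rigel's profit: π_R = (470 - Q)q_R - (104q_R). Setting ∂π_R/∂q_R = 0: 366 - 2q_R - (q_J + q_Y) = 0.
Yarrow's first-order condition: 365 - 2q_Y - (q_J + q_R) = 0.
Summing all 3 equations gives 1131 − 4Q = 0, hence Q = 1131/4.
Back-substituting: q_J = (400 − 1131/4) = 469/4, q_R = (366 − 1131/4) = 333/4, q_Y = (365 − 1131/4) = 329/4.

82.25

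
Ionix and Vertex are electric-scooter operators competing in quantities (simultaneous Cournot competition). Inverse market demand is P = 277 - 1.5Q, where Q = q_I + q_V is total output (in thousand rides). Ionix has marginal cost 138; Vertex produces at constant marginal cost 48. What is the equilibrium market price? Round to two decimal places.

Ionix's profit: π_I = (277 - 1.5Q)q_I - (138q_I). Setting ∂π_I/∂q_I = 0: 139 - 3q_I - (3/2)(q_V) = 0.
Vertex's first-order condition: 229 - 3q_V - (3/2)(q_I) = 0.
Best responses: q_I = (139 - (3/2)q_V)/3, q_V = (229 - (3/2)q_I)/3.
Solving the pair: q_I = 98/9, q_V = 638/9.
Total output Q = 736/9, so price P = 277 - (3/2)·(736/9) = 463/3.

154.33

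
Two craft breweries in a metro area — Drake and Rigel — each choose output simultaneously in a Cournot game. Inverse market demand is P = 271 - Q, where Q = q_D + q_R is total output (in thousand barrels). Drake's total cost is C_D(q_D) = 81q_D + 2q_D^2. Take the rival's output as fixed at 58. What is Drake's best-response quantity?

22

With the rival's output fixed at 58, Drake's profit is π_D = (271 - 58 - q_D)q_D - (81q_D + 2q_D²) = (213 - q_D)q_D - (81q_D + 2q_D²).
∂π_D/∂q_D = 132 - 6q_D = 0, so q_D = 22.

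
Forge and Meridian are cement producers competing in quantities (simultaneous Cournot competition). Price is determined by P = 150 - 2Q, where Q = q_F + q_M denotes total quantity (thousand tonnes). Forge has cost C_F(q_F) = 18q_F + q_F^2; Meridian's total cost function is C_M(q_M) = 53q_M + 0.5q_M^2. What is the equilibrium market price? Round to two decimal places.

89.69

Forge's profit: π_F = (150 - 2Q)q_F - (18q_F + q_F²). Setting ∂π_F/∂q_F = 0: 132 - 6q_F - 2(q_M) = 0.
Meridian's profit: π_M = (150 - 2Q)q_M - (53q_M + (1/2)q_M²). Setting ∂π_M/∂q_M = 0: 97 - 5q_M - 2(q_F) = 0.
Best responses: q_F = (132 - 2q_M)/6, q_M = (97 - 2q_F)/5.
Substituting one into the other gives q_F = 233/13 and q_M = 159/13.
Total output Q = 392/13, so price P = 150 - 2·(392/13) = 1166/13.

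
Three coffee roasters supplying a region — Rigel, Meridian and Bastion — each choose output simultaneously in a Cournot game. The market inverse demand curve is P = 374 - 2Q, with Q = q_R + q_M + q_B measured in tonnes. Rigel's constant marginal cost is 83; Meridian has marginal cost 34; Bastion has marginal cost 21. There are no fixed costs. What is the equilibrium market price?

128

Rigel's profit: π_R = (374 - 2Q)q_R - (83q_R). Setting ∂π_R/∂q_R = 0: 291 - 4q_R - 2(q_M + q_B) = 0.
Meridian's first-order condition: 340 - 4q_M - 2(q_R + q_B) = 0.
Bastion's first-order condition: 353 - 4q_B - 2(q_R + q_M) = 0.
Summing all 3 equations gives 984 − 8Q = 0, hence Q = 123.
Back-substituting: q_R = (291 − 246)/2 = 45/2, q_M = (340 − 246)/2 = 47, q_B = (353 − 246)/2 = 107/2.
Total output Q = 123, so price P = 374 - 2·123 = 128.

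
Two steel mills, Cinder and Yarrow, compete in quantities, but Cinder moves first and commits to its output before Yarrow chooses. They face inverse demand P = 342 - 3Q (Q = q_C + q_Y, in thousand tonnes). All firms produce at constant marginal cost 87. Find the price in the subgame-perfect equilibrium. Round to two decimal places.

150.75

The follower Yarrow best-responds to any q_C: π_Y = (342 - 3Q)q_Y - 87q_Y.
Setting the follower's marginal profit to zero, 255 - 3q_C - 6q_Y = 0, i.e. q_Y = (255 - 3q_C)/6.
The leader anticipates this reaction. Substituting into P = 342 - 3Q gives P = 429/2 - (3/2)q_C, so π_C = (429/2 - (3/2)q_C)q_C - 87q_C.
Leader FOC: 255/2 - 3q_C = 0, so q_C = 85/2.
Then q_Y = (255 - 3·(85/2))/6 = 85/4.
Total output Q = 255/4, so price P = 342 - 3·(255/4) = 603/4.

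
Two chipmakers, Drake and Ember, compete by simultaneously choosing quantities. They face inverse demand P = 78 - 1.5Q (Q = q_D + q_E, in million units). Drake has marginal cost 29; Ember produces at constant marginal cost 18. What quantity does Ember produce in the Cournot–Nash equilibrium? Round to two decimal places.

15.78

Drake's profit: π_D = (78 - 1.5Q)q_D - (29q_D). Setting ∂π_D/∂q_D = 0: 49 - 3q_D - (3/2)(q_E) = 0.
Ember's first-order condition: 60 - 3q_E - (3/2)(q_D) = 0.
So q_D = (49 - (3/2)q_E)/3 and q_E = (60 - (3/2)q_D)/3.
Solving the pair: q_D = 76/9, q_E = 142/9.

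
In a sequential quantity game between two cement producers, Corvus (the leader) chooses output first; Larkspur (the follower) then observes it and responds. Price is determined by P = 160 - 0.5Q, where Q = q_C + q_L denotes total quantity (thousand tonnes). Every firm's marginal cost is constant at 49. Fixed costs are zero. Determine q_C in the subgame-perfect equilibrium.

111

The follower Larkspur best-responds to any q_C: π_L = (160 - 0.5Q)q_L - 49q_L.
Setting the follower's marginal profit to zero, 111 - (1/2)q_C - q_L = 0, i.e. q_L = (111 - (1/2)q_C).
The leader anticipates this reaction. Substituting into P = 160 - 0.5Q gives P = 209/2 - (1/4)q_C, so π_C = (209/2 - (1/4)q_C)q_C - 49q_C.
Maximising: ∂π_C/∂q_C = 111/2 - (1/2)q_C = 0, giving q_C = 111.
Then q_L = (111 - (1/2)·111) = 111/2.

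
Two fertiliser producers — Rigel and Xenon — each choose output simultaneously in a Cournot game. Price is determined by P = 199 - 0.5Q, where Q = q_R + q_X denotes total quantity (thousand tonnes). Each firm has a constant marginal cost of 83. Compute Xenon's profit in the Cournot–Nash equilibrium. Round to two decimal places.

2990.22

A representative firm's profit is π_i = q_i(199 - 0.5Q) - 83q_i.
First-order condition (treating rivals' output as given): 116 - q_i - (1/2)q_j = 0.
With identical firms every q_j equals q_i, so q_j = q_i and 116 = (3/2)q_i, giving q_i = 232/3.
Price P = 199 - (1/2)·(464/3) = 365/3.
Xenon's profit: (365/3 - 83)·(232/3) = 2990.2222.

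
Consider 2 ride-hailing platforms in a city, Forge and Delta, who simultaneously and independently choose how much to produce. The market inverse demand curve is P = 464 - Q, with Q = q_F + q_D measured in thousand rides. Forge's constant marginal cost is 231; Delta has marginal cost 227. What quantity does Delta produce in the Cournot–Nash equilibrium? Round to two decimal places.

80.33

Forge's profit: π_F = (464 - Q)q_F - (231q_F). Setting ∂π_F/∂q_F = 0: 233 - 2q_F - (q_D) = 0.
Delta's first-order condition: 237 - 2q_D - (q_F) = 0.
Best responses: q_F = (233 - q_D)/2, q_D = (237 - q_F)/2.
Substituting one into the other gives q_F = 229/3 and q_D = 241/3.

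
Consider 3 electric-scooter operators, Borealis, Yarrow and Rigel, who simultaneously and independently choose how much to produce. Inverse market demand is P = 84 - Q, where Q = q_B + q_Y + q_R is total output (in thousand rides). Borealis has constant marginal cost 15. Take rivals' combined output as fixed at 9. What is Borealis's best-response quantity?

30

With rivals' combined output fixed at 9, Borealis's profit is π_B = (84 - 9 - q_B)q_B - (15q_B) = (75 - q_B)q_B - (15q_B).
∂π_B/∂q_B = 60 - 2q_B = 0, so q_B = 30.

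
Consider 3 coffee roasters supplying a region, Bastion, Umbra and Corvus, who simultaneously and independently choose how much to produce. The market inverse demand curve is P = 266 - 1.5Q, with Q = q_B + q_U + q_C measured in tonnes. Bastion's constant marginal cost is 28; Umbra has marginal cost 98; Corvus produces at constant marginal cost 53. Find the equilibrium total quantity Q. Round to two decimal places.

Bastion's profit: π_B = (266 - 1.5Q)q_B - (28q_B). Setting ∂π_B/∂q_B = 0: 238 - 3q_B - (3/2)(q_U + q_C) = 0.
Umbra's first-order condition: 168 - 3q_U - (3/2)(q_B + q_C) = 0.
Corvus's profit: π_C = (266 - 1.5Q)q_C - (53q_C). Setting ∂π_C/∂q_C = 0: 213 - 3q_C - (3/2)(q_B + q_U) = 0.
Adding the 3 conditions: 619 − 3Q − 3Q = 0, i.e. Q = 619/6.
Back-substituting: q_B = (238 − 619/4)/(3/2) = 111/2, q_U = (168 − 619/4)/(3/2) = 53/6, q_C = (213 − 619/4)/(3/2) = 233/6.
Total output Q = 111/2 + 53/6 + 233/6 = 619/6.

103.17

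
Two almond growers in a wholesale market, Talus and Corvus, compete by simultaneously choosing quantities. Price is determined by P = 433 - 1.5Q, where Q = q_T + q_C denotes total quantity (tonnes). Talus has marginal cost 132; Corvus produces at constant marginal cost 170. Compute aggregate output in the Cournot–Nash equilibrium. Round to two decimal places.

125.33

Talus's profit: π_T = (433 - 1.5Q)q_T - (132q_T). Setting ∂π_T/∂q_T = 0: 301 - 3q_T - (3/2)(q_C) = 0.
Corvus's first-order condition: 263 - 3q_C - (3/2)(q_T) = 0.
Rearranging gives the reaction functions q_T = (301 - (3/2)q_C)/3 and q_C = (263 - (3/2)q_T)/3.
Substituting one into the other gives q_T = 226/3 and q_C = 50.
Total output Q = 226/3 + 50 = 376/3.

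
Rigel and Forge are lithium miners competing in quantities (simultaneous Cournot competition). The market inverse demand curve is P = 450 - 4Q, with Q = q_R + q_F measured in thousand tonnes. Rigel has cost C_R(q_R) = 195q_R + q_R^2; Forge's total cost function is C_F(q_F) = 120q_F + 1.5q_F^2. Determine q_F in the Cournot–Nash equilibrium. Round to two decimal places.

Rigel's profit: π_R = (450 - 4Q)q_R - (195q_R + q_R²). Setting ∂π_R/∂q_R = 0: 255 - 10q_R - 4(q_F) = 0.
Forge's profit: π_F = (450 - 4Q)q_F - (120q_F + (3/2)q_F²). Setting ∂π_F/∂q_F = 0: 330 - 11q_F - 4(q_R) = 0.
So q_R = (255 - 4q_F)/10 and q_F = (330 - 4q_R)/11.
Substituting one into the other gives q_R = 1485/94 and q_F = 1140/47.

24.26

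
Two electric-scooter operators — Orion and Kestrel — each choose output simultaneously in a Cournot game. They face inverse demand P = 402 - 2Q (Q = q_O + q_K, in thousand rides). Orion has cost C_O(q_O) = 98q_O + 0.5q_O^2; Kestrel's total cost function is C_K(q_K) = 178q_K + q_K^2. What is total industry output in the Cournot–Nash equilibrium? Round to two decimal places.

72.62

Orion's profit: π_O = (402 - 2Q)q_O - (98q_O + (1/2)q_O²). Setting ∂π_O/∂q_O = 0: 304 - 5q_O - 2(q_K) = 0.
Kestrel's first-order condition: 224 - 6q_K - 2(q_O) = 0.
Rearranging gives the reaction functions q_O = (304 - 2q_K)/5 and q_K = (224 - 2q_O)/6.
Substituting one into the other gives q_O = 688/13 and q_K = 256/13.
Total output Q = 688/13 + 256/13 = 944/13.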